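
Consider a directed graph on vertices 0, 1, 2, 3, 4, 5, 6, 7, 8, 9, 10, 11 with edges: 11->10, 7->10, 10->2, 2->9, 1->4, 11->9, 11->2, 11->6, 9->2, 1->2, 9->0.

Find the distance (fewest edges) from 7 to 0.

4

Distance 0: 7.
Distance 1: 10.
Distance 2: 2.
Distance 3: 9.
Distance 4: 0 — contains 0.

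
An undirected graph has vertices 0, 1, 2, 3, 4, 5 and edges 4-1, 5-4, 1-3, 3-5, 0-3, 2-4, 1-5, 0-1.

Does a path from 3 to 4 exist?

Yes

Explore from 3.
Distance 1: reach 0, 1, 5.
Distance 2: reach 4.
Found 4.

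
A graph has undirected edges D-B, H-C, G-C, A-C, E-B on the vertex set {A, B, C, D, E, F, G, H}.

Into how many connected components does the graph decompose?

From A: component {A, C, G, H}.
From B: component {B, D, E}.
From F: component {F}.
That's 3 components.

3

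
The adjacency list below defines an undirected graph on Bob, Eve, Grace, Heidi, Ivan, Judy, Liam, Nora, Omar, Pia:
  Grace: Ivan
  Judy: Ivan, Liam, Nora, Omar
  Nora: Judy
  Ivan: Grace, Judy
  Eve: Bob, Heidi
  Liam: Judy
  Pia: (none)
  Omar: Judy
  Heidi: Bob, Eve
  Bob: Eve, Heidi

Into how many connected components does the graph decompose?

From Bob: component {Bob, Eve, Heidi}.
From Grace: component {Grace, Ivan, Judy, Liam, Nora, Omar}.
From Pia: component {Pia}.
That's 3 components.

3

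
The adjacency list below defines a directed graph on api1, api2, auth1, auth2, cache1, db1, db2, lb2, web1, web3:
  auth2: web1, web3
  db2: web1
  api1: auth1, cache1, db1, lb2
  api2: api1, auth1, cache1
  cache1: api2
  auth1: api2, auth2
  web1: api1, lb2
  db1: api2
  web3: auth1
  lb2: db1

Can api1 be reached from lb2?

Explore from lb2.
Distance 1: reach db1.
Distance 2: reach api2.
Distance 3: reach api1, auth1, cache1.
Found api1.

Yes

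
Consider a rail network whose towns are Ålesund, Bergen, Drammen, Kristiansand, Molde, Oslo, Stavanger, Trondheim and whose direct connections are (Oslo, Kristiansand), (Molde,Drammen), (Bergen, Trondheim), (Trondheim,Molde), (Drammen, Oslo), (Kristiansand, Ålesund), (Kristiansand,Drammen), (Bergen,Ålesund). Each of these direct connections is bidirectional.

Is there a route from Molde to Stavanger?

No

Explore from Molde.
Distance 1: reach Drammen, Trondheim.
Distance 2: reach Bergen, Kristiansand, Oslo.
Distance 3: reach Ålesund.
The search is exhausted without reaching Stavanger; it lies in a different component.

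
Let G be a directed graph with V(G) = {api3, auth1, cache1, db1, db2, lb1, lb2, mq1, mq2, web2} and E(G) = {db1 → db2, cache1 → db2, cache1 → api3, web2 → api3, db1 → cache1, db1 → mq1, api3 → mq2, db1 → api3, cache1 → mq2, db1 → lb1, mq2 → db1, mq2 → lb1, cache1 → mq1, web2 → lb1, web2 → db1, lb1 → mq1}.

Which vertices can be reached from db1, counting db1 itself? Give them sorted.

Start at db1.
Its neighbours: api3, cache1, db2, lb1, mq1.
Then their neighbours: mq2.
Nothing further is reachable.

api3, cache1, db1, db2, lb1, mq1, mq2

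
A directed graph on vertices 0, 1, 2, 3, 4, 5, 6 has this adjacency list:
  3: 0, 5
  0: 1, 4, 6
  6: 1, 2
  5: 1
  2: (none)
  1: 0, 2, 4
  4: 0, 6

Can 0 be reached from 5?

Yes

Explore from 5.
Distance 1: reach 1.
Distance 2: reach 0, 2, 4.
Found 0.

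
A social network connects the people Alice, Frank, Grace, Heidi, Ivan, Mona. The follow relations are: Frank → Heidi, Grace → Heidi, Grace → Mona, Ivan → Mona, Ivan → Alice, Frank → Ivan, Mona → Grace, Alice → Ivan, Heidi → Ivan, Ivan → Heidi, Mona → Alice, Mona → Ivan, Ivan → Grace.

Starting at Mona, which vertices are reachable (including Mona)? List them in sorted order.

Start at Mona.
Its neighbours: Alice, Grace, Ivan.
Then their neighbours: Heidi.
Nothing further is reachable.

Alice, Grace, Heidi, Ivan, Mona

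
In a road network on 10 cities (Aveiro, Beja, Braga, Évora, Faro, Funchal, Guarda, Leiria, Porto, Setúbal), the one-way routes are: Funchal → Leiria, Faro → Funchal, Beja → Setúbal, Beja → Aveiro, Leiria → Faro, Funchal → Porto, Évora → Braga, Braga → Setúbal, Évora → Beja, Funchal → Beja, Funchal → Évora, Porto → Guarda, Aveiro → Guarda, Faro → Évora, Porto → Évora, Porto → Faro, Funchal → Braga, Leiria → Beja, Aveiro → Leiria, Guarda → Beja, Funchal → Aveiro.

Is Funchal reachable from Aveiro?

Yes

Explore from Aveiro.
Distance 1: reach Guarda, Leiria.
Distance 2: reach Beja, Faro.
Distance 3: reach Évora, Funchal, Setúbal.
Found Funchal.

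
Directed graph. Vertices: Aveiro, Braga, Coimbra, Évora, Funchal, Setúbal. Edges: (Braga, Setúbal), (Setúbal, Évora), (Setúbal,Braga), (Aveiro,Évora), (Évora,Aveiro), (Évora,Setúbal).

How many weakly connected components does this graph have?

From Aveiro: component {Aveiro, Braga, Évora, Setúbal}.
From Coimbra: component {Coimbra}.
From Funchal: component {Funchal}.
That's 3 components.

3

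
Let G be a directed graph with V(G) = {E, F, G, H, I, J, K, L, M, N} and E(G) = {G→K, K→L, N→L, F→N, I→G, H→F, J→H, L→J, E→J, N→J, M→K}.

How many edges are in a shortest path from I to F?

Distance 0: I.
Distance 1: G.
Distance 2: K.
Distance 3: L.
Distance 4: J.
Distance 5: H.
Distance 6: F — contains F.

6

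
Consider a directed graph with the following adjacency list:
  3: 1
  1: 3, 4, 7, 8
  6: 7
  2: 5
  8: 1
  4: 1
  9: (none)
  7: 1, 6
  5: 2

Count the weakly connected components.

From 1: component {1, 3, 4, 6, 7, 8}.
From 2: component {2, 5}.
From 9: component {9}.
That's 3 components.

3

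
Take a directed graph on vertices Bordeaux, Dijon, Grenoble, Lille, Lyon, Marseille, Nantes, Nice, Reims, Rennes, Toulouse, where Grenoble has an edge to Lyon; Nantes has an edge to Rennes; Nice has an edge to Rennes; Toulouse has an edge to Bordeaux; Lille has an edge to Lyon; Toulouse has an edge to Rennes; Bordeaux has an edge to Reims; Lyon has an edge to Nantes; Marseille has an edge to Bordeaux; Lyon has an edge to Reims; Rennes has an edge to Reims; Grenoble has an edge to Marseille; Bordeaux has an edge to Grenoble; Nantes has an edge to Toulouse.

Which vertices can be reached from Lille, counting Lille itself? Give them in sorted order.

Start at Lille.
Its neighbours: Lyon.
Then their neighbours: Nantes, Reims.
Then next layer: Rennes, Toulouse.
Then next layer: Bordeaux.
Then next layer: Grenoble.
Then next layer: Marseille.
Nothing further is reachable.

Bordeaux, Grenoble, Lille, Lyon, Marseille, Nantes, Reims, Rennes, Toulouse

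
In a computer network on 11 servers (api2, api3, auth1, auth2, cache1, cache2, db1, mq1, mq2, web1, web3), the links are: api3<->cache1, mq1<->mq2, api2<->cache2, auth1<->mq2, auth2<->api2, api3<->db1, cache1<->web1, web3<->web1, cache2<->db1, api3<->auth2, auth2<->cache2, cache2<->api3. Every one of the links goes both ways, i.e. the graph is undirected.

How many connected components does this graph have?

From api2: component {api2, api3, auth2, cache1, cache2, db1, web1, web3}.
From auth1: component {auth1, mq1, mq2}.
That's 2 components.

2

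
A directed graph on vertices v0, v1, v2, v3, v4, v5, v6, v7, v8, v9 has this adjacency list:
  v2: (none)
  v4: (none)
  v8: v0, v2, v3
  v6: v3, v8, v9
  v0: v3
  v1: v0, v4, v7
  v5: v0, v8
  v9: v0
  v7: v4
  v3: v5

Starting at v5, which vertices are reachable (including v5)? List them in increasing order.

v0, v2, v3, v5, v8

Start at v5.
Its neighbours: v0, v8.
Then their neighbours: v2, v3.
Nothing further is reachable.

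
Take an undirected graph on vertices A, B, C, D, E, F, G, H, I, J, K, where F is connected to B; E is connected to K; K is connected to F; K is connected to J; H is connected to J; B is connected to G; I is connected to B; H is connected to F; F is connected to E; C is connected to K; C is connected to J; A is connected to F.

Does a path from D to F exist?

No

D has no edges, so nothing is reachable from it.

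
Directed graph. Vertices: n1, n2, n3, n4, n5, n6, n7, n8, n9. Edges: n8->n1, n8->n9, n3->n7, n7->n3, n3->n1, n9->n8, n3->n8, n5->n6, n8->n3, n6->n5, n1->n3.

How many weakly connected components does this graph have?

From n1: component {n1, n3, n7, n8, n9}.
From n2: component {n2}.
From n4: component {n4}.
From n5: component {n5, n6}.
That's 4 components.

4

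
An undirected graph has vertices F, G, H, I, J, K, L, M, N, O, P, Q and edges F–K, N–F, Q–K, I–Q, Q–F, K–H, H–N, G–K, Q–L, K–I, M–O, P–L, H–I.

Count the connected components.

3

From F: component {F, G, H, I, K, L, N, P, Q}.
From J: component {J}.
From M: component {M, O}.
That's 3 components.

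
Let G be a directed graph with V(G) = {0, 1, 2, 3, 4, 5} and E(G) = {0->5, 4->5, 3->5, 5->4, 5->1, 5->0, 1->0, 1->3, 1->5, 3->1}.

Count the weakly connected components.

From 0: component {0, 1, 3, 4, 5}.
From 2: component {2}.
That's 2 components.

2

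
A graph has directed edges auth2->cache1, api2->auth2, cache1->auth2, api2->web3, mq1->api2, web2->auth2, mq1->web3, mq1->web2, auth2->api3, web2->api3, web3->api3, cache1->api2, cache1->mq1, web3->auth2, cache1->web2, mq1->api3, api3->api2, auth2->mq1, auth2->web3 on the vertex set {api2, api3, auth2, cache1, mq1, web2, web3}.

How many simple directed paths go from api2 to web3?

4

api2→auth2→cache1→mq1→web3
api2→auth2→mq1→web3
api2→auth2→web3
api2→web3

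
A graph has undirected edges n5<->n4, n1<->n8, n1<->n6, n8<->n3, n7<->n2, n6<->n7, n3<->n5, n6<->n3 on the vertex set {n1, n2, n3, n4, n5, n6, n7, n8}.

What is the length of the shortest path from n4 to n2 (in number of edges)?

5

Distance 0: n4.
Distance 1: n5.
Distance 2: n3.
Distance 3: n6, n8.
Distance 4: n1, n7.
Distance 5: n2 — contains n2.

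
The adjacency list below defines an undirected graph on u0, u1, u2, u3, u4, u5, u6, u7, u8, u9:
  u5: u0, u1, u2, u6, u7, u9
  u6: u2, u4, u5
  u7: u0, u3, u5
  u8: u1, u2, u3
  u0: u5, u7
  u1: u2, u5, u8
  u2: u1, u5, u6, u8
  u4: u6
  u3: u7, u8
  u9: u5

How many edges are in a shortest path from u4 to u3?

Distance 0: u4.
Distance 1: u6.
Distance 2: u2, u5.
Distance 3: u0, u1, u7, u8, u9.
Distance 4: u3 — contains u3.

4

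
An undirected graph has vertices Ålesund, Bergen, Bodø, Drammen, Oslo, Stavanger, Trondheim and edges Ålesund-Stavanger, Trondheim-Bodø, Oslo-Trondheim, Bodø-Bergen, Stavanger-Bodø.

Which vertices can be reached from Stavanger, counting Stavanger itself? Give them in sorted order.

Ålesund, Bergen, Bodø, Oslo, Stavanger, Trondheim

Start at Stavanger.
Its neighbours: Ålesund, Bodø.
Then their neighbours: Bergen, Trondheim.
Then next layer: Oslo.
Nothing further is reachable.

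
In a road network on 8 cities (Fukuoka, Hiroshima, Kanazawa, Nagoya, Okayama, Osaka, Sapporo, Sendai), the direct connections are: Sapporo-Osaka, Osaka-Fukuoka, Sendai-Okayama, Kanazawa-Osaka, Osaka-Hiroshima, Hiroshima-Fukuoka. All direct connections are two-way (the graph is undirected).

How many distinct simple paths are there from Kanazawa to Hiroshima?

Kanazawa–Osaka–Fukuoka–Hiroshima
Kanazawa–Osaka–Hiroshima

2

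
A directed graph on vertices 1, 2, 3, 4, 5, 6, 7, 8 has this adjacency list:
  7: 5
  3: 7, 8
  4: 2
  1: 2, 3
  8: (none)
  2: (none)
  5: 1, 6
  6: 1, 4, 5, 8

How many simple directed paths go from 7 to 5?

7→5

1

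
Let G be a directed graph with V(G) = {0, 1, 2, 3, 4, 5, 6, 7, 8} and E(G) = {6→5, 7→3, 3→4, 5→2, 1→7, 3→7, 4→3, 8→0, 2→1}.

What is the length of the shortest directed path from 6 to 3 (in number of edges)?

Distance 0: 6.
Distance 1: 5.
Distance 2: 2.
Distance 3: 1.
Distance 4: 7.
Distance 5: 3 — contains 3.

5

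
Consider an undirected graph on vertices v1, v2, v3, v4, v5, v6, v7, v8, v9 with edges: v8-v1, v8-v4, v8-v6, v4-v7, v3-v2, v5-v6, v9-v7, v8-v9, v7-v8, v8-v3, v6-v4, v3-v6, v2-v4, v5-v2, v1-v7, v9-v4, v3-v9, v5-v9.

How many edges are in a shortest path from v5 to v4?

Distance 0: v5.
Distance 1: v2, v6, v9.
Distance 2: v3, v4, v7, v8 — contains v4.

2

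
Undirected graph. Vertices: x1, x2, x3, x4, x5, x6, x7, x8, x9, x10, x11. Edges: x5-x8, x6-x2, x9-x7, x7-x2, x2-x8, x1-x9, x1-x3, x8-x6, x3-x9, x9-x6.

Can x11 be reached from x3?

Explore from x3.
Distance 1: reach x1, x9.
Distance 2: reach x6, x7.
Distance 3: reach x2, x8.
Distance 4: reach x5.
The search is exhausted without reaching x11; it lies in a different component.

No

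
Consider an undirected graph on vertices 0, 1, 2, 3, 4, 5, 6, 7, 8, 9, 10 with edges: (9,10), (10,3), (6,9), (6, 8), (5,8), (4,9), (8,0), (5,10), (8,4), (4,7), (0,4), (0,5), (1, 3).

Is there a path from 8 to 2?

Explore from 8.
Distance 1: reach 0, 4, 5, 6.
Distance 2: reach 7, 9, 10.
Distance 3: reach 3.
Distance 4: reach 1.
The search is exhausted without reaching 2; it lies in a different component.

No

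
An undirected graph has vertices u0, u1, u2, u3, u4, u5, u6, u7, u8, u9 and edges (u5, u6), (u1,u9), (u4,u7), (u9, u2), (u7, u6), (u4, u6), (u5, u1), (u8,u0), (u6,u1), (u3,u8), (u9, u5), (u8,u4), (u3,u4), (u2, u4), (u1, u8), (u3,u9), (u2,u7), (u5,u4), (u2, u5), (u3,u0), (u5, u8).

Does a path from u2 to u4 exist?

Explore from u2.
Distance 1: reach u4, u5, u7, u9.
Found u4.

Yes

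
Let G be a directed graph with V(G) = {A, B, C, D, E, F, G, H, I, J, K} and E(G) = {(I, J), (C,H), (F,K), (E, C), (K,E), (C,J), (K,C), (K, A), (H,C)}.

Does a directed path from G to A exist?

No

G has no outgoing edges, so nothing is reachable from it.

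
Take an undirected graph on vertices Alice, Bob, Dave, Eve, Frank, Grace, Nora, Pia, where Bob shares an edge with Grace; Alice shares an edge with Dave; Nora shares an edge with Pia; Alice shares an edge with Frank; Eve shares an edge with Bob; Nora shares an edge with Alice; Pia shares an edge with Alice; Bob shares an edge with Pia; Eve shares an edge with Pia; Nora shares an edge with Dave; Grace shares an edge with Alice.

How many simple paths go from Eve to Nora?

Eve–Bob–Grace–Alice–Dave–Nora
Eve–Bob–Grace–Alice–Nora
Eve–Bob–Grace–Alice–Pia–Nora
Eve–Bob–Pia–Alice–Dave–Nora
Eve–Bob–Pia–Alice–Nora
Eve–Bob–Pia–Nora
Eve–Pia–Alice–Dave–Nora
Eve–Pia–Alice–Nora
Eve–Pia–Bob–Grace–Alice–Dave–Nora
Eve–Pia–Bob–Grace–Alice–Nora
Eve–Pia–Nora

11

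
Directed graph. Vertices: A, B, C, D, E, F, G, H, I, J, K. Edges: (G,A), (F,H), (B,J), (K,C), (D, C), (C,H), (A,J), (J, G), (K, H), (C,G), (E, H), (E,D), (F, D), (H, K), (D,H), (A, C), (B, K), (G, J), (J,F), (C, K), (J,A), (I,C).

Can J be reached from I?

Yes

Explore from I.
Distance 1: reach C.
Distance 2: reach G, H, K.
Distance 3: reach A, J.
Found J.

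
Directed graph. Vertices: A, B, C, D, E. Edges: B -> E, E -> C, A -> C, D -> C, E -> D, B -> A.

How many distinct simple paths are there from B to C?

B→A→C
B→E→C
B→E→D→C

3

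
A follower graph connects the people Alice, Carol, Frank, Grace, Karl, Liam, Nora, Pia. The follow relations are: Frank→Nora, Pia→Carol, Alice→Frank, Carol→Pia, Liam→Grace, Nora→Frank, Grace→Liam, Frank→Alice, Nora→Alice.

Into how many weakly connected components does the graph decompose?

4

From Alice: component {Alice, Frank, Nora}.
From Carol: component {Carol, Pia}.
From Grace: component {Grace, Liam}.
From Karl: component {Karl}.
That's 4 components.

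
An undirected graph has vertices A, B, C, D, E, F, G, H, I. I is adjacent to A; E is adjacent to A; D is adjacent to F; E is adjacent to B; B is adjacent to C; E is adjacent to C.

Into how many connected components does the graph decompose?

From A: component {A, B, C, E, I}.
From D: component {D, F}.
From G: component {G}.
From H: component {H}.
That's 4 components.

4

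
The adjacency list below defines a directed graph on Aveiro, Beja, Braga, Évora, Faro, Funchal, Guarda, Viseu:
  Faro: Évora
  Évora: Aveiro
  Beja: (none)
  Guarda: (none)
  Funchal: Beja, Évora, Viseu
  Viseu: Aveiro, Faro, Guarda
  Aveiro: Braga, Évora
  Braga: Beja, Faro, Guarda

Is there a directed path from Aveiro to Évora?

Yes

Explore from Aveiro.
Distance 1: reach Braga, Évora.
Found Évora.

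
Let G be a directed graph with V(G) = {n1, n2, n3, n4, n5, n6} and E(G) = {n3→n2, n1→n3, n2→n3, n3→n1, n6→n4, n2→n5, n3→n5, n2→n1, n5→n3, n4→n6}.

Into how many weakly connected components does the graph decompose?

2

From n1: component {n1, n2, n3, n5}.
From n4: component {n4, n6}.
That's 2 components.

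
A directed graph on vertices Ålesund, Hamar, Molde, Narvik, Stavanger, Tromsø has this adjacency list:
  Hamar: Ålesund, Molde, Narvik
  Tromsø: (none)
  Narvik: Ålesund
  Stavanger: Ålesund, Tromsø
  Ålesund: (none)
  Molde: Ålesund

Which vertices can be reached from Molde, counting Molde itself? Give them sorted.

Ålesund, Molde

Start at Molde.
Its neighbours: Ålesund.
Nothing further is reachable.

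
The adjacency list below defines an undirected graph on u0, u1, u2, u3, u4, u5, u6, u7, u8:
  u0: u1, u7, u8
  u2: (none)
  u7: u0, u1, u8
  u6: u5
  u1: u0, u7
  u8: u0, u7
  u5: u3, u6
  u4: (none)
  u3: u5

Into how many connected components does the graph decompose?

From u0: component {u0, u1, u7, u8}.
From u2: component {u2}.
From u3: component {u3, u5, u6}.
From u4: component {u4}.
That's 4 components.

4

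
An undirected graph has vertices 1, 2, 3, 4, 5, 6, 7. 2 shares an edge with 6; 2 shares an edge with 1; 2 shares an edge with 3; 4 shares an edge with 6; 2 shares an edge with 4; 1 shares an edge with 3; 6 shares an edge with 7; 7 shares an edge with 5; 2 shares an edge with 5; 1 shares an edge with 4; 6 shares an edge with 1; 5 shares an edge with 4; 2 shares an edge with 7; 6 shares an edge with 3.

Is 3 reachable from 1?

Explore from 1.
Distance 1: reach 2, 3, 4, 6.
Found 3.

Yes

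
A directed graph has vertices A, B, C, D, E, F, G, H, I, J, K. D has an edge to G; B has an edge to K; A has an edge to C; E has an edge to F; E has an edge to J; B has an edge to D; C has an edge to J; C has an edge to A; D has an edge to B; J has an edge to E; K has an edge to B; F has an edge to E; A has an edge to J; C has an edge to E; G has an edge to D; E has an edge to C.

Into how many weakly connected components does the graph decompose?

From A: component {A, C, E, F, J}.
From B: component {B, D, G, K}.
From H: component {H}.
From I: component {I}.
That's 4 components.

4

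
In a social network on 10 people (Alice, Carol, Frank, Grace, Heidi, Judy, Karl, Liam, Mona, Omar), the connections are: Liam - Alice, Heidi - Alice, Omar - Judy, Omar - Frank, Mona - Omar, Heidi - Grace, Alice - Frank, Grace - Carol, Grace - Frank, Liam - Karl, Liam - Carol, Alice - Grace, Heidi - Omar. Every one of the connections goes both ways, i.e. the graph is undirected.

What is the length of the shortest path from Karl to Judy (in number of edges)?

5

Distance 0: Karl.
Distance 1: Liam.
Distance 2: Alice, Carol.
Distance 3: Frank, Grace, Heidi.
Distance 4: Omar.
Distance 5: Judy, Mona — contains Judy.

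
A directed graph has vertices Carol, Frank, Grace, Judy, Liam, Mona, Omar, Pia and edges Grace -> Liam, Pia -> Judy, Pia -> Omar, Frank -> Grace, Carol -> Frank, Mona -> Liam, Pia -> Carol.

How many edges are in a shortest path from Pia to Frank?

2

Distance 0: Pia.
Distance 1: Carol, Judy, Omar.
Distance 2: Frank — contains Frank.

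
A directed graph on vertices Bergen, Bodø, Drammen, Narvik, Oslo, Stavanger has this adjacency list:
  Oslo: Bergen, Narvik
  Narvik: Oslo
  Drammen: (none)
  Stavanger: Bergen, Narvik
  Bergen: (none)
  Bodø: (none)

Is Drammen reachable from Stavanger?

No

Explore from Stavanger.
Distance 1: reach Bergen, Narvik.
Distance 2: reach Oslo.
The search from Stavanger is exhausted; no directed path reaches Drammen.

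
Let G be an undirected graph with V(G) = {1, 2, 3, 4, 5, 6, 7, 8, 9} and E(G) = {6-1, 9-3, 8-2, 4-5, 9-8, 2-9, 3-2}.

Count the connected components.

4

From 1: component {1, 6}.
From 2: component {2, 3, 8, 9}.
From 4: component {4, 5}.
From 7: component {7}.
That's 4 components.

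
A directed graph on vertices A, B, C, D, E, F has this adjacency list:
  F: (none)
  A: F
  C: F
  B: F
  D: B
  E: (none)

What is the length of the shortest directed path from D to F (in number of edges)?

2

Distance 0: D.
Distance 1: B.
Distance 2: F — contains F.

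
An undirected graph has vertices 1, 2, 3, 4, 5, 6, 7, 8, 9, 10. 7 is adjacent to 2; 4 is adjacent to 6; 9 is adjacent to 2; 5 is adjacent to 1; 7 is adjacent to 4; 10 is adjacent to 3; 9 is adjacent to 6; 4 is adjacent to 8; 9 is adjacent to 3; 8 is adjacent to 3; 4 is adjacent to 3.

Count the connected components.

From 1: component {1, 5}.
From 2: component {2, 3, 4, 6, 7, 8, 9, 10}.
That's 2 components.

2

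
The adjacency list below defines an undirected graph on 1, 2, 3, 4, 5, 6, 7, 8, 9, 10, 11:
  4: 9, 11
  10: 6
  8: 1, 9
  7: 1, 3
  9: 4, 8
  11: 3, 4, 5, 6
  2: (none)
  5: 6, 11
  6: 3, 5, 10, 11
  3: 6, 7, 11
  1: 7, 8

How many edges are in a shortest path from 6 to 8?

Distance 0: 6.
Distance 1: 3, 5, 10, 11.
Distance 2: 4, 7.
Distance 3: 1, 9.
Distance 4: 8 — contains 8.

4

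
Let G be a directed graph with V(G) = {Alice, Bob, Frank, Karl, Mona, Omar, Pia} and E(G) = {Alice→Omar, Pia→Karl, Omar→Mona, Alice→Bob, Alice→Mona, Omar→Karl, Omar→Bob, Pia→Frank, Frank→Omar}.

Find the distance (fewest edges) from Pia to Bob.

3

Distance 0: Pia.
Distance 1: Frank, Karl.
Distance 2: Omar.
Distance 3: Bob, Mona — contains Bob.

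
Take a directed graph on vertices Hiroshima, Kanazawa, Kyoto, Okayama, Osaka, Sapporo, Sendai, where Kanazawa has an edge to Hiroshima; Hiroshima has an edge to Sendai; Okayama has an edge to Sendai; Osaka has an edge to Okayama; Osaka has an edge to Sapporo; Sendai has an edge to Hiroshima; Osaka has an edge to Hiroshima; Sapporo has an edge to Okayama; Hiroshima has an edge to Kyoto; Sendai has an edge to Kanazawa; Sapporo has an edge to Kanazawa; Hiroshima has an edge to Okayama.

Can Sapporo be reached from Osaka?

Explore from Osaka.
Distance 1: reach Hiroshima, Okayama, Sapporo.
Found Sapporo.

Yes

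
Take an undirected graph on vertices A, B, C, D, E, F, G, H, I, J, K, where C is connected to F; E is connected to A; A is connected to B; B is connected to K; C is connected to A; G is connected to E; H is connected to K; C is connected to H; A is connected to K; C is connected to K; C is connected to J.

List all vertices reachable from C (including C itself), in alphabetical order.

A, B, C, E, F, G, H, J, K

Start at C.
Its neighbours: A, F, H, J, K.
Then their neighbours: B, E.
Then next layer: G.
Nothing further is reachable.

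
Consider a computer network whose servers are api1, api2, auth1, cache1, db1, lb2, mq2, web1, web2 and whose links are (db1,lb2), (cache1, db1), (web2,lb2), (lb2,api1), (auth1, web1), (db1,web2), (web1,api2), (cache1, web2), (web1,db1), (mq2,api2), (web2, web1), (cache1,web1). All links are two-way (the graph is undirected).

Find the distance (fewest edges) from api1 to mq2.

Distance 0: api1.
Distance 1: lb2.
Distance 2: db1, web2.
Distance 3: cache1, web1.
Distance 4: api2, auth1.
Distance 5: mq2 — contains mq2.

5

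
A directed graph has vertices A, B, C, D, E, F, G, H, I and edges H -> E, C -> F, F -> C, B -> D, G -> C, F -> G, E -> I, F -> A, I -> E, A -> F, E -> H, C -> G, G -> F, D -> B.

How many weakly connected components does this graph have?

From A: component {A, C, F, G}.
From B: component {B, D}.
From E: component {E, H, I}.
That's 3 components.

3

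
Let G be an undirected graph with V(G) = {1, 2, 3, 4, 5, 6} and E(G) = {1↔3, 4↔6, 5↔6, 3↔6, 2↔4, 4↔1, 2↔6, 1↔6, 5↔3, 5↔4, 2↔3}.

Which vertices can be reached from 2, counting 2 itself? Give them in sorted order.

1, 2, 3, 4, 5, 6

Start at 2.
Its neighbours: 3, 4, 6.
Then their neighbours: 1, 5.
Every vertex is now reached.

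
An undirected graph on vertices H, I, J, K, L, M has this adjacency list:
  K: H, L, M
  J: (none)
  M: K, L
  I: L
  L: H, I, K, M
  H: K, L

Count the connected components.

2

From H: component {H, I, K, L, M}.
From J: component {J}.
That's 2 components.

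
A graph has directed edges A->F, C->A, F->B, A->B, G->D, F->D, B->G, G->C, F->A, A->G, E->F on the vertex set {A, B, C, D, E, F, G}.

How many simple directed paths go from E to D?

4

E→F→A→B→G→D
E→F→A→G→D
E→F→B→G→D
E→F→D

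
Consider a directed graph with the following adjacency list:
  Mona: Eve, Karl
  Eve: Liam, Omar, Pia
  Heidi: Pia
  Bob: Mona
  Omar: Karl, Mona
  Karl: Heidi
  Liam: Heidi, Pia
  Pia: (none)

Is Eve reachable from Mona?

Explore from Mona.
Distance 1: reach Eve, Karl.
Found Eve.

Yes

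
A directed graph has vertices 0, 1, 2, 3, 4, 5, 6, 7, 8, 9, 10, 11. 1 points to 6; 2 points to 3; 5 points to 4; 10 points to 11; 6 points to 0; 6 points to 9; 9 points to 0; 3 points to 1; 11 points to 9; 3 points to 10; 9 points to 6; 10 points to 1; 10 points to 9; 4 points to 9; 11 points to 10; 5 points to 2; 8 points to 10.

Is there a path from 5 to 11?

Yes

Explore from 5.
Distance 1: reach 2, 4.
Distance 2: reach 3, 9.
Distance 3: reach 0, 1, 6, 10.
Distance 4: reach 11.
Found 11.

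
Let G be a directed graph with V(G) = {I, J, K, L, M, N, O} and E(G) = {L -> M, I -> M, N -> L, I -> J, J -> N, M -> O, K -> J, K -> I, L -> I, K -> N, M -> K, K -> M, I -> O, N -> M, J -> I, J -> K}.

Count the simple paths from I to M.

I→J→K→M
I→J→K→N→L→M
I→J→K→N→M
I→J→N→L→M
I→J→N→M
I→M

6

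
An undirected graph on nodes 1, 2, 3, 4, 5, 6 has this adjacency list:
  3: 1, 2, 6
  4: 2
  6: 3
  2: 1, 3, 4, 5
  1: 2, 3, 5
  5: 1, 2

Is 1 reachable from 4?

Yes

Explore from 4.
Distance 1: reach 2.
Distance 2: reach 1, 3, 5.
Found 1.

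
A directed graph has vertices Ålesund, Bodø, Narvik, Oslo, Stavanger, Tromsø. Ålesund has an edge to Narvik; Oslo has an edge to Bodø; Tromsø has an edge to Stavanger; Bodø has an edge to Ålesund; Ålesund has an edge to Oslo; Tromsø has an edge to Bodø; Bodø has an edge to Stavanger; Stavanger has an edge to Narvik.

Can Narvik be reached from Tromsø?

Explore from Tromsø.
Distance 1: reach Bodø, Stavanger.
Distance 2: reach Ålesund, Narvik.
Found Narvik.

Yes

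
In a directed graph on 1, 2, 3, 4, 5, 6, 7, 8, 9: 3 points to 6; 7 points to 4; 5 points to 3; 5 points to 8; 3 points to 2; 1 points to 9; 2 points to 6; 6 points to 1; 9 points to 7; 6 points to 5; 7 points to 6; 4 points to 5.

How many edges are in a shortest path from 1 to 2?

6

Distance 0: 1.
Distance 1: 9.
Distance 2: 7.
Distance 3: 4, 6.
Distance 4: 5.
Distance 5: 3, 8.
Distance 6: 2 — contains 2.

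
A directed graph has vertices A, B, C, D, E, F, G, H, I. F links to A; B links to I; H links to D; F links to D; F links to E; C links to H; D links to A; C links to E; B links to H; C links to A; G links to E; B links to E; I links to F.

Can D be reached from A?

A has no outgoing edges, so nothing is reachable from it.

No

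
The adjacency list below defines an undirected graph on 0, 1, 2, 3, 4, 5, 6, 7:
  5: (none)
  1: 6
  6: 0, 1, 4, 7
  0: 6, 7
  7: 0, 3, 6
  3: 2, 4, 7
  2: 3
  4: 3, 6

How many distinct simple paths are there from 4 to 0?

4–3–7–0
4–3–7–6–0
4–6–0
4–6–7–0

4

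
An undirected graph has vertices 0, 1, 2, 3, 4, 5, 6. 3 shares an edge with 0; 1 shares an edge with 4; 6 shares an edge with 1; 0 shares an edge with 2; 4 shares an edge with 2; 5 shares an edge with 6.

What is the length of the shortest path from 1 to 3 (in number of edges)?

4

Distance 0: 1.
Distance 1: 4, 6.
Distance 2: 2, 5.
Distance 3: 0.
Distance 4: 3 — contains 3.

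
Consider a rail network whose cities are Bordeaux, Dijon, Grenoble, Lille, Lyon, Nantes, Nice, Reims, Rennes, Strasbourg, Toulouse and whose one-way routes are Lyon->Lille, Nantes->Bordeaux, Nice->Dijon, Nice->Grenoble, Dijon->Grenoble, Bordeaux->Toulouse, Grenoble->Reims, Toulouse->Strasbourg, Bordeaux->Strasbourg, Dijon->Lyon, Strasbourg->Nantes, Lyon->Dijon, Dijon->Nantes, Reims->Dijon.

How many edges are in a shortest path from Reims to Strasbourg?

Distance 0: Reims.
Distance 1: Dijon.
Distance 2: Grenoble, Lyon, Nantes.
Distance 3: Bordeaux, Lille.
Distance 4: Strasbourg, Toulouse — contains Strasbourg.

4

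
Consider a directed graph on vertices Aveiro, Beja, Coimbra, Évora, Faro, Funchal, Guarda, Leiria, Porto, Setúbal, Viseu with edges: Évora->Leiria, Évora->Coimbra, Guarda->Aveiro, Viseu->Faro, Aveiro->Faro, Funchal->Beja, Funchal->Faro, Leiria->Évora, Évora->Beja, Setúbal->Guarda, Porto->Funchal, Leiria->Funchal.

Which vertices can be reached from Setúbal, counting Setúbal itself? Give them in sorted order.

Start at Setúbal.
Its neighbours: Guarda.
Then their neighbours: Aveiro.
Then next layer: Faro.
Nothing further is reachable.

Aveiro, Faro, Guarda, Setúbal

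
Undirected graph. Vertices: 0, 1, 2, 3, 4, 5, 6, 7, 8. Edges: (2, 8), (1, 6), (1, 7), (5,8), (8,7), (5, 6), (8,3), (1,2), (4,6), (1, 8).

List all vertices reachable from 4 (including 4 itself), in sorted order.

Start at 4.
Its neighbours: 6.
Then their neighbours: 1, 5.
Then next layer: 2, 7, 8.
Then next layer: 3.
Nothing further is reachable.

1, 2, 3, 4, 5, 6, 7, 8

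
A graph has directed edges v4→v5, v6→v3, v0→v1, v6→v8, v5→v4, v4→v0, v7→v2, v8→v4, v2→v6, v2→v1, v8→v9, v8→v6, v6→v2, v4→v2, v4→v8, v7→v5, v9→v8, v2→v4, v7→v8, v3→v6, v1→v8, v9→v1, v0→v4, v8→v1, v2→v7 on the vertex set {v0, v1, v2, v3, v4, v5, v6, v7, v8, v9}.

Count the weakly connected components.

1

From v0: component {v0, v1, v2, v3, v4, v5, v6, v7, v8, v9}.
That's 1 component.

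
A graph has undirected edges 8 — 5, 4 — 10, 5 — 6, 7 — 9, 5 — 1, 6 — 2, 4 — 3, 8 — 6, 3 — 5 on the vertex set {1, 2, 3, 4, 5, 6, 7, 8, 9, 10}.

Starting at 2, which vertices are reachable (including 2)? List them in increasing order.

Start at 2.
Its neighbours: 6.
Then their neighbours: 5, 8.
Then next layer: 1, 3.
Then next layer: 4.
Then next layer: 10.
Nothing further is reachable.

1, 2, 3, 4, 5, 6, 8, 10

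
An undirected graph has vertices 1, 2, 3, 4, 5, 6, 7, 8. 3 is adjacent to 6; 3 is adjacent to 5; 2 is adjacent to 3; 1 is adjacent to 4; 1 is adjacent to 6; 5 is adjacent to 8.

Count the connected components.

From 1: component {1, 2, 3, 4, 5, 6, 8}.
From 7: component {7}.
That's 2 components.

2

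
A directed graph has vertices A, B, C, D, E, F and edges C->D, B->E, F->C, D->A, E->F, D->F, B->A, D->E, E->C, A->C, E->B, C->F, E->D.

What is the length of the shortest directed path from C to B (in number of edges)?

Distance 0: C.
Distance 1: D, F.
Distance 2: A, E.
Distance 3: B — contains B.

3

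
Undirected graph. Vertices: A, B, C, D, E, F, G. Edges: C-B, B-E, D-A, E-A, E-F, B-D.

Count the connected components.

2

From A: component {A, B, C, D, E, F}.
From G: component {G}.
That's 2 components.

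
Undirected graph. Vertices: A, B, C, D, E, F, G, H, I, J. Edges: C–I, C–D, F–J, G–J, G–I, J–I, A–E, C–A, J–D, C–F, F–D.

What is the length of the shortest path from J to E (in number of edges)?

Distance 0: J.
Distance 1: D, F, G, I.
Distance 2: C.
Distance 3: A.
Distance 4: E — contains E.

4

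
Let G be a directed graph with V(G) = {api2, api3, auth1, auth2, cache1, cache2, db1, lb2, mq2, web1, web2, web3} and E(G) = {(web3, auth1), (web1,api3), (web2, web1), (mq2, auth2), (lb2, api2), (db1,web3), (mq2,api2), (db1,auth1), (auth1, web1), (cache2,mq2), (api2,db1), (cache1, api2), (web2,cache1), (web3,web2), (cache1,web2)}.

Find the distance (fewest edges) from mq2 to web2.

4

Distance 0: mq2.
Distance 1: api2, auth2.
Distance 2: db1.
Distance 3: auth1, web3.
Distance 4: web1, web2 — contains web2.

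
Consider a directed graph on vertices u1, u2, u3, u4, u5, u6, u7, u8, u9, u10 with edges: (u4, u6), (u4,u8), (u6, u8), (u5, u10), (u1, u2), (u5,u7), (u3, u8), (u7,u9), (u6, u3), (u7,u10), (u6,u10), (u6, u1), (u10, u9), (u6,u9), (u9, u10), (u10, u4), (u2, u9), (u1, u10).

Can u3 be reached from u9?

Explore from u9.
Distance 1: reach u10.
Distance 2: reach u4.
Distance 3: reach u6, u8.
Distance 4: reach u1, u3.
Found u3.

Yes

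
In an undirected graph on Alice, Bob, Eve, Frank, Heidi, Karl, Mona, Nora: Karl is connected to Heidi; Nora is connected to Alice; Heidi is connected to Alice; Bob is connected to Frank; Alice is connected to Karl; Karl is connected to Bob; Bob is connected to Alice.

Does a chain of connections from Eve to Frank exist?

No

Eve has no edges, so nothing is reachable from it.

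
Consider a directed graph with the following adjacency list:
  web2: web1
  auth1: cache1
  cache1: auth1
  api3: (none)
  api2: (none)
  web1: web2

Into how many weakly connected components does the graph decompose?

4

From api2: component {api2}.
From api3: component {api3}.
From auth1: component {auth1, cache1}.
From web1: component {web1, web2}.
That's 4 components.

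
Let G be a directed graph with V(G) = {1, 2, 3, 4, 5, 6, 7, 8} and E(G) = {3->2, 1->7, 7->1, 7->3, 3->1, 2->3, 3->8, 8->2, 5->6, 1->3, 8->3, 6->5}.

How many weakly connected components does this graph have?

3

From 1: component {1, 2, 3, 7, 8}.
From 4: component {4}.
From 5: component {5, 6}.
That's 3 components.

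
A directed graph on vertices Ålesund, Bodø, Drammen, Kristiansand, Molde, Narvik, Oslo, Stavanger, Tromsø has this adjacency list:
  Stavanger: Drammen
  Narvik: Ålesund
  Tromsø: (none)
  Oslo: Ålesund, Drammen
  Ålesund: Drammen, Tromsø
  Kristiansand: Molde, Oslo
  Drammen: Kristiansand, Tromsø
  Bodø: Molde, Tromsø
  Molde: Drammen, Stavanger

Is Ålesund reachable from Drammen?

Explore from Drammen.
Distance 1: reach Kristiansand, Tromsø.
Distance 2: reach Molde, Oslo.
Distance 3: reach Ålesund, Stavanger.
Found Ålesund.

Yes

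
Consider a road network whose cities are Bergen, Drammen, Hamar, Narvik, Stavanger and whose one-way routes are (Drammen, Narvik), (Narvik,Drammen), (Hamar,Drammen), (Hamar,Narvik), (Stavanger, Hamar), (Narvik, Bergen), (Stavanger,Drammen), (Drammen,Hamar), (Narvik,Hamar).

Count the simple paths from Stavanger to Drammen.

Stavanger→Drammen
Stavanger→Hamar→Drammen
Stavanger→Hamar→Narvik→Drammen

3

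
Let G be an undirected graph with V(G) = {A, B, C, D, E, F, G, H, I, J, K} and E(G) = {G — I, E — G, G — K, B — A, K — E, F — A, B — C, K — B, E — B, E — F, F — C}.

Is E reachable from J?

J has no edges, so nothing is reachable from it.

No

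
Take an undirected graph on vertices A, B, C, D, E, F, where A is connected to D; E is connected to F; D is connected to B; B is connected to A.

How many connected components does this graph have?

From A: component {A, B, D}.
From C: component {C}.
From E: component {E, F}.
That's 3 components.

3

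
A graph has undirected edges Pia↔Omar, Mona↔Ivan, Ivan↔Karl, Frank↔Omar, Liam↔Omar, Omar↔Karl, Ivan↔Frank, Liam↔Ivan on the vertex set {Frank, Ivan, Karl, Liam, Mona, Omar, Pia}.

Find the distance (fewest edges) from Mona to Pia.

Distance 0: Mona.
Distance 1: Ivan.
Distance 2: Frank, Karl, Liam.
Distance 3: Omar.
Distance 4: Pia — contains Pia.

4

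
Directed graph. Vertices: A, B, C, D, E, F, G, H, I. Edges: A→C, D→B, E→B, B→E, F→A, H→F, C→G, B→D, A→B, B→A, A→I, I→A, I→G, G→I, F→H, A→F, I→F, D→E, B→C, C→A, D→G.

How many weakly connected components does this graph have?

From A: component {A, B, C, D, E, F, G, H, I}.
That's 1 component.

1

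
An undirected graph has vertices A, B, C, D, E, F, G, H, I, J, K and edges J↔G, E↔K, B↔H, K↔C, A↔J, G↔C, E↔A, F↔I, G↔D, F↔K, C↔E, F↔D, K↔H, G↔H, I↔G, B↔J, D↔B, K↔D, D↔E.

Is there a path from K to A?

Yes

Explore from K.
Distance 1: reach C, D, E, F, H.
Distance 2: reach A, B, G, I.
Found A.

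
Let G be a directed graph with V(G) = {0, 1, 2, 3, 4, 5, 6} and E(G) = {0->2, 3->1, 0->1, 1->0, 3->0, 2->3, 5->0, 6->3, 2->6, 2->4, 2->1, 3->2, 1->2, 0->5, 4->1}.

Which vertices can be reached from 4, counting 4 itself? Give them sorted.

Start at 4.
Its neighbours: 1.
Then their neighbours: 0, 2.
Then next layer: 3, 5, 6.
Every vertex is now reached.

0, 1, 2, 3, 4, 5, 6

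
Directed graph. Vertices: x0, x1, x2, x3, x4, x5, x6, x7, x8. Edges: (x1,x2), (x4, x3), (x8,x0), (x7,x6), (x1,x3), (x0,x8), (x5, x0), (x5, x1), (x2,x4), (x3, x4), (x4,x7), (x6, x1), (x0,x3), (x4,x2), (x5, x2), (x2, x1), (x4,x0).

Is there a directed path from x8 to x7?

Yes

Explore from x8.
Distance 1: reach x0.
Distance 2: reach x3.
Distance 3: reach x4.
Distance 4: reach x2, x7.
Found x7.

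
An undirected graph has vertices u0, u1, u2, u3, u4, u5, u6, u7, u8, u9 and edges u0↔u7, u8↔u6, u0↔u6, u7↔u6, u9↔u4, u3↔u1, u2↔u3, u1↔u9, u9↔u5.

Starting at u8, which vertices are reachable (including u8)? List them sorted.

u0, u6, u7, u8

Start at u8.
Its neighbours: u6.
Then their neighbours: u0, u7.
Nothing further is reachable.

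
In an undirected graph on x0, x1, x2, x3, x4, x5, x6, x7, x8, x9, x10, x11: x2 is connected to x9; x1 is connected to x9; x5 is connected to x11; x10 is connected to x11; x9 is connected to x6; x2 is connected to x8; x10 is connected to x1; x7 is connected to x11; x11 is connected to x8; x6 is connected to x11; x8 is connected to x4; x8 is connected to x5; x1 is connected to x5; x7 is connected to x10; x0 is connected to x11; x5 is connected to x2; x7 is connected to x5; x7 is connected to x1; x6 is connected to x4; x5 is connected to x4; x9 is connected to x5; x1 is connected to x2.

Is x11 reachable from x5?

Explore from x5.
Distance 1: reach x1, x2, x4, x7, x8, x9, x11.
Found x11.

Yes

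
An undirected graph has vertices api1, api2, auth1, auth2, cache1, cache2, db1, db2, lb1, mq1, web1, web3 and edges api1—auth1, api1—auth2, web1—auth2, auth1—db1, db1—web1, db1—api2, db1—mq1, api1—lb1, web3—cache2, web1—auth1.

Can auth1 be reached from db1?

Explore from db1.
Distance 1: reach api2, auth1, mq1, web1.
Found auth1.

Yes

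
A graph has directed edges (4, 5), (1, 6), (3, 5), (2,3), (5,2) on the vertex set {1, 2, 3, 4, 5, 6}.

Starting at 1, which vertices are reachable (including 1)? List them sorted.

1, 6

Start at 1.
Its neighbours: 6.
Nothing further is reachable.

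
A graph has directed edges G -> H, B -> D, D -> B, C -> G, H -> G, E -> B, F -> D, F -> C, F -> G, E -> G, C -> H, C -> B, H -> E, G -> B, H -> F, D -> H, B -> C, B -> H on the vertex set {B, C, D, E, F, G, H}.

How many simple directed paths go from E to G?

E→B→C→G
E→B→C→H→F→G
E→B→C→H→G
E→B→D→H→F→C→G
E→B→D→H→F→G
E→B→D→H→G
E→B→H→F→C→G
E→B→H→F→G
E→B→H→G
E→G

10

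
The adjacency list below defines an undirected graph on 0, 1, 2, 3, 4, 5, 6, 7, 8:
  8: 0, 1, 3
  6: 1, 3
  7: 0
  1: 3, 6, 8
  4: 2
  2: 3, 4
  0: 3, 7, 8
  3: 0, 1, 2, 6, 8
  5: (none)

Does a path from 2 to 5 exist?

Explore from 2.
Distance 1: reach 3, 4.
Distance 2: reach 0, 1, 6, 8.
Distance 3: reach 7.
The search is exhausted without reaching 5; it lies in a different component.

No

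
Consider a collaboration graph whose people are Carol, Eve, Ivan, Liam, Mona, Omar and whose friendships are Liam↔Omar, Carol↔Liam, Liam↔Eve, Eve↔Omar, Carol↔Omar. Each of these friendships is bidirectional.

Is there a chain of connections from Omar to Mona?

No

Explore from Omar.
Distance 1: reach Carol, Eve, Liam.
The search is exhausted without reaching Mona; it lies in a different component.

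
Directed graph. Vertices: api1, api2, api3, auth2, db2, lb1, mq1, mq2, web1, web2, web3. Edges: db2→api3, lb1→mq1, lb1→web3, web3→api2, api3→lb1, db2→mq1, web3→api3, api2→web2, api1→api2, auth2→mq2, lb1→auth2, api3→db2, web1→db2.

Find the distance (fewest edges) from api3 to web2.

4

Distance 0: api3.
Distance 1: db2, lb1.
Distance 2: auth2, mq1, web3.
Distance 3: api2, mq2.
Distance 4: web2 — contains web2.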